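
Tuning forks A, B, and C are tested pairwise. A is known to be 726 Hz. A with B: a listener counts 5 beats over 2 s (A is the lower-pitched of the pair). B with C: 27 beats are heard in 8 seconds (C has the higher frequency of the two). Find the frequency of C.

A–B: Beat frequency = 5/2 = 2.5 Hz.
B is above A, so f_B = 726 + 2.5 = 728.5 Hz.
B–C: Beat frequency = 27/8 = 3.375 Hz.
C is above B, so f_C = 728.5 + 3.375 = 731.875 Hz.

731.875 Hz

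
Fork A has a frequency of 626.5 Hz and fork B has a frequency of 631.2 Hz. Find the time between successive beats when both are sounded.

f_beat = |626.5 − 631.2| = 4.7 Hz.
Beat period T = 1 / f_beat = 1 / 4.7 s.

0.213 s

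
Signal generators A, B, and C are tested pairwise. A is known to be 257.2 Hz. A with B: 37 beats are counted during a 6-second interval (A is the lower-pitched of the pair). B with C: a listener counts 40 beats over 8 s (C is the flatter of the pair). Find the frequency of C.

A–B: Beat frequency = 37/6 = 6.1667 Hz.
B is above A, so f_B = 257.2 + 6.1667 = 263.3667 Hz.
B–C: Beat frequency = 40/8 = 5 Hz.
C is below B, so f_C = 263.3667 − 5 = 258.3667 Hz.

258.3667 Hz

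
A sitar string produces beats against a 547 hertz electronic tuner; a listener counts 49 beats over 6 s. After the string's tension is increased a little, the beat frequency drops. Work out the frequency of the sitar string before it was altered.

538.8333 Hz

Beat frequency = 49/6 = 8.1667 Hz.
|f − 547| = 8.1667, so the sitar string was at either 538.8333 Hz or 555.1667 Hz.
Higher tension means higher frequency; the adjustment raises the sitar string's frequency.
The beat rate fell, so the adjustment moved the sitar string toward 547 Hz — it must have started below the reference.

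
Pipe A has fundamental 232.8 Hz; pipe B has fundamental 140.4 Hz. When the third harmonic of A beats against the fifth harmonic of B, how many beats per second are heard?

3.6 Hz

Third harmonic of the first: 3·232.8 = 698.4 Hz.
Fifth harmonic of the second: 5·140.4 = 702.0 Hz.
f_beat = |698.4 − 702.0| = 3.6 Hz.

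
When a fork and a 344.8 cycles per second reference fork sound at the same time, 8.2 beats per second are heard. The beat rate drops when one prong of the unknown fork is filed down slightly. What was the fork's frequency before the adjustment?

|f − 344.8| = 8.2, so the fork was at either 336.6 Hz or 353 Hz.
Filing a prong removes mass and raises the fork's frequency; the adjustment raises the fork's frequency.
The beat rate fell, so the adjustment moved the fork toward 344.8 Hz — it must have started below the reference.

336.6 Hz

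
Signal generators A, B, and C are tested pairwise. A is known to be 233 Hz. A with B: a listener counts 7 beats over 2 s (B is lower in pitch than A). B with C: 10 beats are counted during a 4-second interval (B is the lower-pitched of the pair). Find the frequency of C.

A–B: Beat frequency = 7/2 = 3.5 Hz.
B is below A, so f_B = 233 − 3.5 = 229.5 Hz.
B–C: Beat frequency = 10/4 = 2.5 Hz.
C is above B, so f_C = 229.5 + 2.5 = 232 Hz.

232 Hz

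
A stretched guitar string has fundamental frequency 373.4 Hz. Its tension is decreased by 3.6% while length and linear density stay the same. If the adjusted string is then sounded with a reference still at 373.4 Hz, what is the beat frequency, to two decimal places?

For a string, f ∝ √T, so the new frequency is 373.4·√0.964 = 366.6172 Hz.
f_beat = |366.6172 − 373.4| = 6.78 Hz.

6.78 Hz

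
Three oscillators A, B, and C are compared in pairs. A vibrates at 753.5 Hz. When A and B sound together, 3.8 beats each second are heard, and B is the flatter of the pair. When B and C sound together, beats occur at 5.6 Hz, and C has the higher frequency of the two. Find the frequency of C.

B is below A, so f_B = 753.5 − 3.8 = 749.7 Hz.
C is above B, so f_C = 749.7 + 5.6 = 755.3 Hz.

755.3 Hz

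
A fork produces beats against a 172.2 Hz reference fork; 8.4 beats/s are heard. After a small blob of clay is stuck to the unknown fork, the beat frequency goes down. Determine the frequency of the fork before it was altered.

|f − 172.2| = 8.4, so the fork was at either 163.8 Hz or 180.6 Hz.
Adding mass to a fork lowers its frequency; the adjustment lowers the fork's frequency.
The beat rate fell, so the adjustment moved the fork toward 172.2 Hz — it must have started above the reference.

180.6 Hz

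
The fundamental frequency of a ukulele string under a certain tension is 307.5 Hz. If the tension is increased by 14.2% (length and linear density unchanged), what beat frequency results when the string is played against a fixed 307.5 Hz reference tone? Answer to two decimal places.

For a string, f ∝ √T, so the new frequency is 307.5·√1.142 = 328.6080 Hz.
f_beat = |328.6080 − 307.5| = 21.11 Hz.

21.11 Hz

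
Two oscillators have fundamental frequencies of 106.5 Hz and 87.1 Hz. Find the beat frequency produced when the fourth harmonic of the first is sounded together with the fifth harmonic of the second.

Fourth harmonic of the first: 4·106.5 = 426.0 Hz.
Fifth harmonic of the second: 5·87.1 = 435.5 Hz.
f_beat = |426.0 − 435.5| = 9.5 Hz.

9.5 Hz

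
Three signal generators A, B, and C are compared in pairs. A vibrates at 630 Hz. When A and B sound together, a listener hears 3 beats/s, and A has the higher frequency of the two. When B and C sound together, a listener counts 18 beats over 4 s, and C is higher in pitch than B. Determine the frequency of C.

631.5 Hz

B is below A, so f_B = 630 − 3 = 627 Hz.
B–C: Beat frequency = 18/4 = 4.5 Hz.
C is above B, so f_C = 627 + 4.5 = 631.5 Hz.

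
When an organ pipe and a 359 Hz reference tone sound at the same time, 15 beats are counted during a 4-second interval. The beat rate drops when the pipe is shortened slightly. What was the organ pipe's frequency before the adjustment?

355.25 Hz

Beat frequency = 15/4 = 3.75 Hz.
|f − 359| = 3.75, so the organ pipe was at either 355.25 Hz or 362.75 Hz.
A shorter pipe has a higher fundamental; the adjustment raises the organ pipe's frequency.
The beat rate fell, so the adjustment moved the organ pipe toward 359 Hz — it must have started below the reference.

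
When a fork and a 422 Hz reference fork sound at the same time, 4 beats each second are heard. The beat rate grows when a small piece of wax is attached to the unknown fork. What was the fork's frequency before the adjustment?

|f − 422| = 4, so the fork was at either 418 Hz or 426 Hz.
Loading a fork with wax lowers its frequency; the adjustment lowers the fork's frequency.
The beat rate rose, so the adjustment moved the fork further from 422 Hz — it was already below the reference.

418 Hz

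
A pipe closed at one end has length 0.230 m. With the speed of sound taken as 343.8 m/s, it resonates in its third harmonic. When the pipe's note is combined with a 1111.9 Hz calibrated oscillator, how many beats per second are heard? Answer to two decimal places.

9.19 Hz

Closed pipe (odd harmonics): f_n = n·v/(4L) = 3·343.8/(4·0.230) = 1121.0870 Hz.
f_beat = |1121.0870 − 1111.9| = 9.19 Hz.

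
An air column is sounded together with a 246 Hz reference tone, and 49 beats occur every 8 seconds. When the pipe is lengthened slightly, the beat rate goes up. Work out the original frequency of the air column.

239.875 Hz

Beat frequency = 49/8 = 6.125 Hz.
|f − 246| = 6.125, so the air column was at either 239.875 Hz or 252.125 Hz.
A longer pipe has a lower fundamental; the adjustment lowers the air column's frequency.
The beat rate rose, so the adjustment moved the air column further from 246 Hz — it was already below the reference.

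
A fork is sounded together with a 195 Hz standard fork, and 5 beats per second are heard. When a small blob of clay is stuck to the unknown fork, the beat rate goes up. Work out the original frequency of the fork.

190 Hz

|f − 195| = 5, so the fork was at either 190 Hz or 200 Hz.
Adding mass to a fork lowers its frequency; the adjustment lowers the fork's frequency.
The beat rate rose, so the adjustment moved the fork further from 195 Hz — it was already below the reference.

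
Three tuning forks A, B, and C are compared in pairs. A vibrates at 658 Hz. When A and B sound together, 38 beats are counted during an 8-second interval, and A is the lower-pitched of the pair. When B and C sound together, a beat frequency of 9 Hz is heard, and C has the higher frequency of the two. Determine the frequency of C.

671.75 Hz

A–B: Beat frequency = 38/8 = 4.75 Hz.
B is above A, so f_B = 658 + 4.75 = 662.75 Hz.
C is above B, so f_C = 662.75 + 9 = 671.75 Hz.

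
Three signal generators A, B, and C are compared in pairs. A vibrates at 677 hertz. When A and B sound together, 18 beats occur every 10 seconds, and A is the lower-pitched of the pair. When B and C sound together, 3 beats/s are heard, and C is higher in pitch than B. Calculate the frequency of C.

A–B: Beat frequency = 18/10 = 1.8 Hz.
B is above A, so f_B = 677 + 1.8 = 678.8 Hz.
C is above B, so f_C = 678.8 + 3 = 681.8 Hz.

681.8 Hz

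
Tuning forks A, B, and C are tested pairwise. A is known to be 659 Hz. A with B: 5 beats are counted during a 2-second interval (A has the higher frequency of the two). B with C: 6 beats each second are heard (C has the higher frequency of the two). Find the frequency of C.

662.5 Hz

A–B: Beat frequency = 5/2 = 2.5 Hz.
B is below A, so f_B = 659 − 2.5 = 656.5 Hz.
C is above B, so f_C = 656.5 + 6 = 662.5 Hz.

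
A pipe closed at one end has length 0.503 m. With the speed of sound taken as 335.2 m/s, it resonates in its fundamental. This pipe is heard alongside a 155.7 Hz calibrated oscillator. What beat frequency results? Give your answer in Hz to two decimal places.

Closed pipe (odd harmonics): f_n = n·v/(4L) = 1·335.2/(4·0.503) = 166.6004 Hz.
f_beat = |166.6004 − 155.7| = 10.90 Hz.

10.90 Hz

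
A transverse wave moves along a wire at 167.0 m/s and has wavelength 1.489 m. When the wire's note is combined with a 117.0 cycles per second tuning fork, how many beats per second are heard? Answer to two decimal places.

4.84 Hz

Source frequency f = v/λ = 167.0/1.489 = 112.1558 Hz.
f_beat = |112.1558 − 117.0| = 4.84 Hz.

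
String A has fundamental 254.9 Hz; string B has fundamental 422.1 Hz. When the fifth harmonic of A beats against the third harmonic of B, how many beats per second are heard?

Fifth harmonic of the first: 5·254.9 = 1274.5 Hz.
Third harmonic of the second: 3·422.1 = 1266.3 Hz.
f_beat = |1274.5 − 1266.3| = 8.2 Hz.

8.2 Hz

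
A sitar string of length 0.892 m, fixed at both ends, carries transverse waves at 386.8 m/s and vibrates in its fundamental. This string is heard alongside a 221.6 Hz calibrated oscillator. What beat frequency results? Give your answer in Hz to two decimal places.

For a string fixed at both ends, f_n = n·v/(2L) = 1·386.8/(2·0.892) = 216.8161 Hz.
f_beat = |216.8161 − 221.6| = 4.78 Hz.

4.78 Hz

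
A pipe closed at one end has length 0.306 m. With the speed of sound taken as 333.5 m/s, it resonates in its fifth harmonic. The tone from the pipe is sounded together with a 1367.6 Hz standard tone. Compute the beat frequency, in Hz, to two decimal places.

5.26 Hz

Closed pipe (odd harmonics): f_n = n·v/(4L) = 5·333.5/(4·0.306) = 1362.3366 Hz.
f_beat = |1362.3366 − 1367.6| = 5.26 Hz.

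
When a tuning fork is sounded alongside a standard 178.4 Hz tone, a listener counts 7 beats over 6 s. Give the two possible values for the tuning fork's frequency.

Beat frequency = 7/6 = 1.1667 Hz.
|f − 178.4| = 1.1667, so f = 178.4 ± 1.1667.

177.2333 Hz or 179.5667 Hz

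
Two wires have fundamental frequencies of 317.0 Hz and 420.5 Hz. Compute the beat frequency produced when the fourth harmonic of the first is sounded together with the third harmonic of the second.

6.5 Hz

Fourth harmonic of the first: 4·317.0 = 1268.0 Hz.
Third harmonic of the second: 3·420.5 = 1261.5 Hz.
f_beat = |1268.0 − 1261.5| = 6.5 Hz.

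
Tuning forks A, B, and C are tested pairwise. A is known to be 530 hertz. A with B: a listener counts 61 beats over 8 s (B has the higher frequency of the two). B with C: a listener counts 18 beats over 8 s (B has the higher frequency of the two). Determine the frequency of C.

535.375 Hz

A–B: Beat frequency = 61/8 = 7.625 Hz.
B is above A, so f_B = 530 + 7.625 = 537.625 Hz.
B–C: Beat frequency = 18/8 = 2.25 Hz.
C is below B, so f_C = 537.625 − 2.25 = 535.375 Hz.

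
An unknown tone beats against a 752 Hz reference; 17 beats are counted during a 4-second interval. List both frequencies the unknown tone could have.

Beat frequency = 17/4 = 4.25 Hz.
|f − 752| = 4.25, so f = 752 ± 4.25.

747.75 Hz or 756.25 Hz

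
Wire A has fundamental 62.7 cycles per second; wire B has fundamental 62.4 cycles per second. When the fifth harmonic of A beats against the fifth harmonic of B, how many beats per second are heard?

Fifth harmonic of the first: 5·62.7 = 313.5 Hz.
Fifth harmonic of the second: 5·62.4 = 312.0 Hz.
f_beat = |313.5 − 312.0| = 1.5 Hz.

1.5 Hz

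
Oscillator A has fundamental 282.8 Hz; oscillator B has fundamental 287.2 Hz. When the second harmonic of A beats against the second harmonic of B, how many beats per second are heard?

Second harmonic of the first: 2·282.8 = 565.6 Hz.
Second harmonic of the second: 2·287.2 = 574.4 Hz.
f_beat = |565.6 − 574.4| = 8.8 Hz.

8.8 Hz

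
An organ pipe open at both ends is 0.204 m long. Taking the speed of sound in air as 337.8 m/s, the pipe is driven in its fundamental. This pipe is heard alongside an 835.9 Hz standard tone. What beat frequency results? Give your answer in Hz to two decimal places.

Open pipe: f_n = n·v/(2L) = 1·337.8/(2·0.204) = 827.9412 Hz.
f_beat = |827.9412 − 835.9| = 7.96 Hz.

7.96 Hz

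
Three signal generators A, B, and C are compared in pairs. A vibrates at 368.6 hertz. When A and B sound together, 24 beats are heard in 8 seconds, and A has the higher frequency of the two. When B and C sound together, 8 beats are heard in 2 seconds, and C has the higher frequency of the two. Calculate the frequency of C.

369.6 Hz

A–B: Beat frequency = 24/8 = 3 Hz.
B is below A, so f_B = 368.6 − 3 = 365.6 Hz.
B–C: Beat frequency = 8/2 = 4 Hz.
C is above B, so f_C = 365.6 + 4 = 369.6 Hz.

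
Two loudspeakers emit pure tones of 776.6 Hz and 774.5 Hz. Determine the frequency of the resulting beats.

f_beat = |f₁ − f₂|.
|776.6 − 774.5| = 2.1 Hz.

2.1 Hz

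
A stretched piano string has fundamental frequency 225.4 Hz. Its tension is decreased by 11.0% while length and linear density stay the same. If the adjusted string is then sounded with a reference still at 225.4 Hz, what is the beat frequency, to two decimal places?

For a string, f ∝ √T, so the new frequency is 225.4·√0.890 = 212.6419 Hz.
f_beat = |212.6419 − 225.4| = 12.76 Hz.

12.76 Hz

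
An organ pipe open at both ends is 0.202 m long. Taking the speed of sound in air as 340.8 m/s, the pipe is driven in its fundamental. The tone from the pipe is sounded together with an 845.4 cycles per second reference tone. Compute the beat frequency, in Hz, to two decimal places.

1.84 Hz

Open pipe: f_n = n·v/(2L) = 1·340.8/(2·0.202) = 843.5644 Hz.
f_beat = |843.5644 − 845.4| = 1.84 Hz.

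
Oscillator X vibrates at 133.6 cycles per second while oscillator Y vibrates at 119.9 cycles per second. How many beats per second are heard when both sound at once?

The beat frequency equals the magnitude of the frequency difference.
|133.6 − 119.9| = 13.7 Hz.

13.7 Hz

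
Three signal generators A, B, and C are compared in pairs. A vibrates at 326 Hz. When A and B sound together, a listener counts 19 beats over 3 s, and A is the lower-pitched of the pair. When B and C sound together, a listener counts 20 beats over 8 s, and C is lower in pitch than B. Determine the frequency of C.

A–B: Beat frequency = 19/3 = 6.3333 Hz.
B is above A, so f_B = 326 + 6.3333 = 332.3333 Hz.
B–C: Beat frequency = 20/8 = 2.5 Hz.
C is below B, so f_C = 332.3333 − 2.5 = 329.8333 Hz.

329.8333 Hz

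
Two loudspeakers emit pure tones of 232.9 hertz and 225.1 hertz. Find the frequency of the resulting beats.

7.8 Hz

The beat frequency equals the magnitude of the frequency difference.
|232.9 − 225.1| = 7.8 Hz.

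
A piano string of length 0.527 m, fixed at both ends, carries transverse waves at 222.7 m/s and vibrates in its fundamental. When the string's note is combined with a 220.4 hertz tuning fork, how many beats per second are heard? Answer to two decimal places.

For a string fixed at both ends, f_n = n·v/(2L) = 1·222.7/(2·0.527) = 211.2903 Hz.
f_beat = |211.2903 − 220.4| = 9.11 Hz.

9.11 Hz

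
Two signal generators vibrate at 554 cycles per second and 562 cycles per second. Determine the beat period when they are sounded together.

f_beat = |554 − 562| = 8 Hz.
Beat period T = 1 / f_beat = 1 / 8 s.

0.125 s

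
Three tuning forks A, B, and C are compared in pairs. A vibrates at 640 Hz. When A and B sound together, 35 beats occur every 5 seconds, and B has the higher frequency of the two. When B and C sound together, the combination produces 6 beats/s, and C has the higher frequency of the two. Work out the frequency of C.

A–B: Beat frequency = 35/5 = 7 Hz.
B is above A, so f_B = 640 + 7 = 647 Hz.
C is above B, so f_C = 647 + 6 = 653 Hz.

653 Hz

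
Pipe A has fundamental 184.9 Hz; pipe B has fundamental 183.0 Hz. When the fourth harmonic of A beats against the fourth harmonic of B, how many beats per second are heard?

7.6 Hz

Fourth harmonic of the first: 4·184.9 = 739.6 Hz.
Fourth harmonic of the second: 4·183.0 = 732.0 Hz.
f_beat = |739.6 − 732.0| = 7.6 Hz.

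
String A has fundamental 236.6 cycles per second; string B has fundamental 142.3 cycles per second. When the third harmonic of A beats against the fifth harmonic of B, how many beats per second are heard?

1.7 Hz

Third harmonic of the first: 3·236.6 = 709.8 Hz.
Fifth harmonic of the second: 5·142.3 = 711.5 Hz.
f_beat = |709.8 − 711.5| = 1.7 Hz.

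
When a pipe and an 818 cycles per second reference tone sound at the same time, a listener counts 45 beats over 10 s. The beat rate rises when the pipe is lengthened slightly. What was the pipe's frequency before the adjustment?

813.5 Hz

Beat frequency = 45/10 = 4.5 Hz.
|f − 818| = 4.5, so the pipe was at either 813.5 Hz or 822.5 Hz.
A longer pipe has a lower fundamental; the adjustment lowers the pipe's frequency.
The beat rate rose, so the adjustment moved the pipe further from 818 Hz — it was already below the reference.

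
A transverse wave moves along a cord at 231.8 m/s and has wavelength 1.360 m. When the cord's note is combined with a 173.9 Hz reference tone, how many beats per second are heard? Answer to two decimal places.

3.46 Hz

Source frequency f = v/λ = 231.8/1.360 = 170.4412 Hz.
f_beat = |170.4412 − 173.9| = 3.46 Hz.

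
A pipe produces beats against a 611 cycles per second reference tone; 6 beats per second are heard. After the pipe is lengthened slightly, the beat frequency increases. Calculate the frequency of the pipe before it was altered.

605 Hz

|f − 611| = 6, so the pipe was at either 605 Hz or 617 Hz.
A longer pipe has a lower fundamental; the adjustment lowers the pipe's frequency.
The beat rate rose, so the adjustment moved the pipe further from 611 Hz — it was already below the reference.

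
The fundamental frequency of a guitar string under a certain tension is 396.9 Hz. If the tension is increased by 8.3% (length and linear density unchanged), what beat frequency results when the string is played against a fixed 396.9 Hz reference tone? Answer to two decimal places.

For a string, f ∝ √T, so the new frequency is 396.9·√1.083 = 413.0431 Hz.
f_beat = |413.0431 − 396.9| = 16.14 Hz.

16.14 Hz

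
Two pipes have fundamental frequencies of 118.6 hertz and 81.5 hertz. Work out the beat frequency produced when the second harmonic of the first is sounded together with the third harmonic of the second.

Second harmonic of the first: 2·118.6 = 237.2 Hz.
Third harmonic of the second: 3·81.5 = 244.5 Hz.
f_beat = |237.2 − 244.5| = 7.3 Hz.

7.3 Hz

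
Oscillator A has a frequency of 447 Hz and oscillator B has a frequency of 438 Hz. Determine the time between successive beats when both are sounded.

f_beat = |447 − 438| = 9 Hz.
Beat period T = 1 / f_beat = 1 / 9 s.

0.111 s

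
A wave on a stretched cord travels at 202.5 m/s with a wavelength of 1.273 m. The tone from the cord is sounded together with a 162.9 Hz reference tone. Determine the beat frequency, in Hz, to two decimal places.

Source frequency f = v/λ = 202.5/1.273 = 159.0731 Hz.
f_beat = |159.0731 − 162.9| = 3.83 Hz.

3.83 Hz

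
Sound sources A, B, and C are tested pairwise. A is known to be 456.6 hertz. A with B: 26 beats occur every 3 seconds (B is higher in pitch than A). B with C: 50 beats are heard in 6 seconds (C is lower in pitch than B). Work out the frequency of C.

A–B: Beat frequency = 26/3 = 8.6667 Hz.
B is above A, so f_B = 456.6 + 8.6667 = 465.2667 Hz.
B–C: Beat frequency = 50/6 = 8.3333 Hz.
C is below B, so f_C = 465.2667 − 8.3333 = 456.9333 Hz.

456.9333 Hz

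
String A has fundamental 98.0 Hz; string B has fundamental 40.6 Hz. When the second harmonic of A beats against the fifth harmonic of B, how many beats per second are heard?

Second harmonic of the first: 2·98.0 = 196.0 Hz.
Fifth harmonic of the second: 5·40.6 = 203.0 Hz.
f_beat = |196.0 − 203.0| = 7.0 Hz.

7.0 Hz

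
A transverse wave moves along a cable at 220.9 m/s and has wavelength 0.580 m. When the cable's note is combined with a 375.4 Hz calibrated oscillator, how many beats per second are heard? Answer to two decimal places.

Source frequency f = v/λ = 220.9/0.580 = 380.8621 Hz.
f_beat = |380.8621 − 375.4| = 5.46 Hz.

5.46 Hz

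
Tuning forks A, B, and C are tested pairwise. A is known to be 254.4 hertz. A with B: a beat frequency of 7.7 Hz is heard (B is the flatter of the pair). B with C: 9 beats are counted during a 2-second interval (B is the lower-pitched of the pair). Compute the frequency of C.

B is below A, so f_B = 254.4 − 7.7 = 246.7 Hz.
B–C: Beat frequency = 9/2 = 4.5 Hz.
C is above B, so f_C = 246.7 + 4.5 = 251.2 Hz.

251.2 Hz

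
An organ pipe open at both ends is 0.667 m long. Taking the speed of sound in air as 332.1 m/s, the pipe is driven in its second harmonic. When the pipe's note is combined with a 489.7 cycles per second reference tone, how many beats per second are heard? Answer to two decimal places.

8.20 Hz

Open pipe: f_n = n·v/(2L) = 2·332.1/(2·0.667) = 497.9010 Hz.
f_beat = |497.9010 − 489.7| = 8.20 Hz.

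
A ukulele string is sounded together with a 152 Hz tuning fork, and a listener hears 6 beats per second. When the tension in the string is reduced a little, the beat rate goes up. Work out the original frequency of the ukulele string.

146 Hz

|f − 152| = 6, so the ukulele string was at either 146 Hz or 158 Hz.
Lower tension means lower frequency; the adjustment lowers the ukulele string's frequency.
The beat rate rose, so the adjustment moved the ukulele string further from 152 Hz — it was already below the reference.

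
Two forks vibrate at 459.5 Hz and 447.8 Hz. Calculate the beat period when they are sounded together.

0.085 s

f_beat = |459.5 − 447.8| = 11.7 Hz.
Beat period T = 1 / f_beat = 1 / 11.7 s.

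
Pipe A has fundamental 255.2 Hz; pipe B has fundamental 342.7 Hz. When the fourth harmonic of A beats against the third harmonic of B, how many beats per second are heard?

7.3 Hz

Fourth harmonic of the first: 4·255.2 = 1020.8 Hz.
Third harmonic of the second: 3·342.7 = 1028.1 Hz.
f_beat = |1020.8 − 1028.1| = 7.3 Hz.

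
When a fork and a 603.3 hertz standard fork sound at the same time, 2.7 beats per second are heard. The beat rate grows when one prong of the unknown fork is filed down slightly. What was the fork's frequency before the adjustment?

606 Hz

|f − 603.3| = 2.7, so the fork was at either 600.6 Hz or 606 Hz.
Filing a prong removes mass and raises the fork's frequency; the adjustment raises the fork's frequency.
The beat rate rose, so the adjustment moved the fork further from 603.3 Hz — it was already above the reference.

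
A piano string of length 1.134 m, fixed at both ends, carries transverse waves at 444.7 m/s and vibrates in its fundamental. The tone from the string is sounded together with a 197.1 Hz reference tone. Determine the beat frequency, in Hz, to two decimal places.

1.02 Hz

For a string fixed at both ends, f_n = n·v/(2L) = 1·444.7/(2·1.134) = 196.0758 Hz.
f_beat = |196.0758 − 197.1| = 1.02 Hz.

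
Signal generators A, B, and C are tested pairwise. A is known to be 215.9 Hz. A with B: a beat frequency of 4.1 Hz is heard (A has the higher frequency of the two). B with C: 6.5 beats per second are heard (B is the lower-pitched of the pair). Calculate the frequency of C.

218.3 Hz

B is below A, so f_B = 215.9 − 4.1 = 211.8 Hz.
C is above B, so f_C = 211.8 + 6.5 = 218.3 Hz.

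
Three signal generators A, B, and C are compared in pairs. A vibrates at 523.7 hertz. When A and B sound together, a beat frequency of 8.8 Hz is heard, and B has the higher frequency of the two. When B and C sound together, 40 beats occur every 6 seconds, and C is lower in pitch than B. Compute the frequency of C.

525.8333 Hz

B is above A, so f_B = 523.7 + 8.8 = 532.5 Hz.
B–C: Beat frequency = 40/6 = 6.6667 Hz.
C is below B, so f_C = 532.5 − 6.6667 = 525.8333 Hz.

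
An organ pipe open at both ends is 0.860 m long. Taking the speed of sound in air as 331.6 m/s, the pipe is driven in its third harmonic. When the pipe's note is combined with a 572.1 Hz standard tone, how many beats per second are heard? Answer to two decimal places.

Open pipe: f_n = n·v/(2L) = 3·331.6/(2·0.860) = 578.3721 Hz.
f_beat = |578.3721 − 572.1| = 6.27 Hz.

6.27 Hz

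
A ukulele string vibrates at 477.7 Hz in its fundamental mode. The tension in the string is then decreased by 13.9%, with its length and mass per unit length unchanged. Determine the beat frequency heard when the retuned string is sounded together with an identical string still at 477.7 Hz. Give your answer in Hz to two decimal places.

34.44 Hz

For a string, f ∝ √T, so the new frequency is 477.7·√0.861 = 443.2582 Hz.
f_beat = |443.2582 − 477.7| = 34.44 Hz.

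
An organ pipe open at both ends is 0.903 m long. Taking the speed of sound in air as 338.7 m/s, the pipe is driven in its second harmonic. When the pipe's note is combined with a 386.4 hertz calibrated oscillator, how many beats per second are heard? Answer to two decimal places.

Open pipe: f_n = n·v/(2L) = 2·338.7/(2·0.903) = 375.0831 Hz.
f_beat = |375.0831 − 386.4| = 11.32 Hz.

11.32 Hz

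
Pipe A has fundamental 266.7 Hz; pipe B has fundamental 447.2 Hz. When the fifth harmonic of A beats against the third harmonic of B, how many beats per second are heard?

8.1 Hz

Fifth harmonic of the first: 5·266.7 = 1333.5 Hz.
Third harmonic of the second: 3·447.2 = 1341.6 Hz.
f_beat = |1333.5 − 1341.6| = 8.1 Hz.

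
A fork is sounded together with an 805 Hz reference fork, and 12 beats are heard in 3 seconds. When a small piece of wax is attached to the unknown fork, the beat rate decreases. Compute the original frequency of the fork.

809 Hz

Beat frequency = 12/3 = 4 Hz.
|f − 805| = 4, so the fork was at either 801 Hz or 809 Hz.
Loading a fork with wax lowers its frequency; the adjustment lowers the fork's frequency.
The beat rate fell, so the adjustment moved the fork toward 805 Hz — it must have started above the reference.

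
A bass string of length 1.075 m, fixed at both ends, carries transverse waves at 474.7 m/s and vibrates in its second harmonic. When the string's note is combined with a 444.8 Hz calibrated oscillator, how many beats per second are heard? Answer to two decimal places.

For a string fixed at both ends, f_n = n·v/(2L) = 2·474.7/(2·1.075) = 441.5814 Hz.
f_beat = |441.5814 − 444.8| = 3.22 Hz.

3.22 Hz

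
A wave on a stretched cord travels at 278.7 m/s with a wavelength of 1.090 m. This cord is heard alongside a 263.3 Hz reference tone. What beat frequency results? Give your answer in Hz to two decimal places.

7.61 Hz

Source frequency f = v/λ = 278.7/1.090 = 255.6881 Hz.
f_beat = |255.6881 − 263.3| = 7.61 Hz.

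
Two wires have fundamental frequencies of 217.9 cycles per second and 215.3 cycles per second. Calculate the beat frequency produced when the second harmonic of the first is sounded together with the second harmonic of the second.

5.2 Hz

Second harmonic of the first: 2·217.9 = 435.8 Hz.
Second harmonic of the second: 2·215.3 = 430.6 Hz.
f_beat = |435.8 − 430.6| = 5.2 Hz.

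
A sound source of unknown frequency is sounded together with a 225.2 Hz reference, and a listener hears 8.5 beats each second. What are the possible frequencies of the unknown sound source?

|f − 225.2| = 8.5, so f = 225.2 ± 8.5.

216.7 Hz or 233.7 Hz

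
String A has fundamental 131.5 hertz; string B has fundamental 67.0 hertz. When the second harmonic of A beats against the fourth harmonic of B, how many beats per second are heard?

Second harmonic of the first: 2·131.5 = 263.0 Hz.
Fourth harmonic of the second: 4·67.0 = 268.0 Hz.
f_beat = |263.0 − 268.0| = 5.0 Hz.

5.0 Hz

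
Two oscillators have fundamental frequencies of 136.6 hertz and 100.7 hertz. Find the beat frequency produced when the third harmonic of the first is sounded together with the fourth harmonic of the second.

7.0 Hz

Third harmonic of the first: 3·136.6 = 409.8 Hz.
Fourth harmonic of the second: 4·100.7 = 402.8 Hz.
f_beat = |409.8 − 402.8| = 7.0 Hz.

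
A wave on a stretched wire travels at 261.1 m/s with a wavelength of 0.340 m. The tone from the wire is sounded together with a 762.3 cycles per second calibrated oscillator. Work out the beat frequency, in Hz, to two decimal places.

5.64 Hz

Source frequency f = v/λ = 261.1/0.340 = 767.9412 Hz.
f_beat = |767.9412 − 762.3| = 5.64 Hz.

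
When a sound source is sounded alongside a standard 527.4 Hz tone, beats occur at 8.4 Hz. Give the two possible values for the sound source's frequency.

|f − 527.4| = 8.4, so f = 527.4 ± 8.4.

519 Hz or 535.8 Hz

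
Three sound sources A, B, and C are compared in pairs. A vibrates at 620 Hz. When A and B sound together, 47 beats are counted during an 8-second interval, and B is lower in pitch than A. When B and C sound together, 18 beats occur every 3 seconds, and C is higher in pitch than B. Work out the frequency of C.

620.125 Hz

A–B: Beat frequency = 47/8 = 5.875 Hz.
B is below A, so f_B = 620 − 5.875 = 614.125 Hz.
B–C: Beat frequency = 18/3 = 6 Hz.
C is above B, so f_C = 614.125 + 6 = 620.125 Hz.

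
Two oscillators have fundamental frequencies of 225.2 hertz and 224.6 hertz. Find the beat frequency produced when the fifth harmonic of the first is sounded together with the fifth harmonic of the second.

3.0 Hz

Fifth harmonic of the first: 5·225.2 = 1126.0 Hz.
Fifth harmonic of the second: 5·224.6 = 1123.0 Hz.
f_beat = |1126.0 − 1123.0| = 3.0 Hz.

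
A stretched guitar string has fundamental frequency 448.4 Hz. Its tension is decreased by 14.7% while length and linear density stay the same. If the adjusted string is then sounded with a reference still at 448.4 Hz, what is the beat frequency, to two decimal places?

34.27 Hz

For a string, f ∝ √T, so the new frequency is 448.4·√0.853 = 414.1333 Hz.
f_beat = |414.1333 − 448.4| = 34.27 Hz.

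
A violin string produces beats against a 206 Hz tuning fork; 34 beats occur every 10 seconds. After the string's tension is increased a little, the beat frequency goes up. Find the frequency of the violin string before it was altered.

209.4 Hz

Beat frequency = 34/10 = 3.4 Hz.
|f − 206| = 3.4, so the violin string was at either 202.6 Hz or 209.4 Hz.
Higher tension means higher frequency; the adjustment raises the violin string's frequency.
The beat rate rose, so the adjustment moved the violin string further from 206 Hz — it was already above the reference.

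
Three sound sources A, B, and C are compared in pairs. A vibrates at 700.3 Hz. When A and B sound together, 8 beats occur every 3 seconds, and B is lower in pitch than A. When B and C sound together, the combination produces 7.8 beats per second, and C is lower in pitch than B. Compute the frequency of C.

A–B: Beat frequency = 8/3 = 2.6667 Hz.
B is below A, so f_B = 700.3 − 2.6667 = 697.6333 Hz.
C is below B, so f_C = 697.6333 − 7.8 = 689.8333 Hz.

689.8333 Hz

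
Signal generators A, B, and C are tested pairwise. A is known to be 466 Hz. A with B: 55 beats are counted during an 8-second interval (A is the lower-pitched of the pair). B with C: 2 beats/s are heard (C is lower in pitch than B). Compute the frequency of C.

470.875 Hz

A–B: Beat frequency = 55/8 = 6.875 Hz.
B is above A, so f_B = 466 + 6.875 = 472.875 Hz.
C is below B, so f_C = 472.875 − 2 = 470.875 Hz.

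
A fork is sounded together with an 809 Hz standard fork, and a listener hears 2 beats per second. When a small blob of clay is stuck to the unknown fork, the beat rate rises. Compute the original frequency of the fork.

|f − 809| = 2, so the fork was at either 807 Hz or 811 Hz.
Adding mass to a fork lowers its frequency; the adjustment lowers the fork's frequency.
The beat rate rose, so the adjustment moved the fork further from 809 Hz — it was already below the reference.

807 Hz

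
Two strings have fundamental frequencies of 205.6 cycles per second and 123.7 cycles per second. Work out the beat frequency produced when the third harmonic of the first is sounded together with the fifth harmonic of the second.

Third harmonic of the first: 3·205.6 = 616.8 Hz.
Fifth harmonic of the second: 5·123.7 = 618.5 Hz.
f_beat = |616.8 − 618.5| = 1.7 Hz.

1.7 Hz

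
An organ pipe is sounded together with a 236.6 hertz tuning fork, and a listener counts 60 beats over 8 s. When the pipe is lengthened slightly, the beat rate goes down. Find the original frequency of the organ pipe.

244.1 Hz

Beat frequency = 60/8 = 7.5 Hz.
|f − 236.6| = 7.5, so the organ pipe was at either 229.1 Hz or 244.1 Hz.
A longer pipe has a lower fundamental; the adjustment lowers the organ pipe's frequency.
The beat rate fell, so the adjustment moved the organ pipe toward 236.6 Hz — it must have started above the reference.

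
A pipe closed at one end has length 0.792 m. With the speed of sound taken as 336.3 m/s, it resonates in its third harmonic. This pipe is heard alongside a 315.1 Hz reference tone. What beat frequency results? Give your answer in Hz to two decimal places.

Closed pipe (odd harmonics): f_n = n·v/(4L) = 3·336.3/(4·0.792) = 318.4659 Hz.
f_beat = |318.4659 − 315.1| = 3.37 Hz.

3.37 Hz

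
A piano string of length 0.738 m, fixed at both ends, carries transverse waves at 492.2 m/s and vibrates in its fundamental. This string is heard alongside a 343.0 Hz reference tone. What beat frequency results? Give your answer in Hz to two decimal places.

9.53 Hz

For a string fixed at both ends, f_n = n·v/(2L) = 1·492.2/(2·0.738) = 333.4688 Hz.
f_beat = |333.4688 − 343.0| = 9.53 Hz.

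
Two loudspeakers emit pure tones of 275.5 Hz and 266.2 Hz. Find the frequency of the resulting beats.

f_beat = |f₁ − f₂|.
|275.5 − 266.2| = 9.3 Hz.

9.3 Hz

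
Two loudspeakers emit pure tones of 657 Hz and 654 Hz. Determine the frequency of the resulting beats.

3 Hz

The beat frequency equals the magnitude of the frequency difference.
|657 − 654| = 3 Hz.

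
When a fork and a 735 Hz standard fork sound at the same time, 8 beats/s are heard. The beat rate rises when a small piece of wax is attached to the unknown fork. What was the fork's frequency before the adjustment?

|f − 735| = 8, so the fork was at either 727 Hz or 743 Hz.
Loading a fork with wax lowers its frequency; the adjustment lowers the fork's frequency.
The beat rate rose, so the adjustment moved the fork further from 735 Hz — it was already below the reference.

727 Hz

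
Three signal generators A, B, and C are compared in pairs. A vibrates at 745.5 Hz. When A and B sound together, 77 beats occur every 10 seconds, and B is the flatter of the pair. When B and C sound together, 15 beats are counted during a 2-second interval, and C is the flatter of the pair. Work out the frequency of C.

A–B: Beat frequency = 77/10 = 7.7 Hz.
B is below A, so f_B = 745.5 − 7.7 = 737.8 Hz.
B–C: Beat frequency = 15/2 = 7.5 Hz.
C is below B, so f_C = 737.8 − 7.5 = 730.3 Hz.

730.3 Hz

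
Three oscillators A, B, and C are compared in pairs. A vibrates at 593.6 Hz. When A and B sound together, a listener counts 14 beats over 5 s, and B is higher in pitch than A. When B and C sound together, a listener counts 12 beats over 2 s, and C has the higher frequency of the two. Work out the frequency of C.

A–B: Beat frequency = 14/5 = 2.8 Hz.
B is above A, so f_B = 593.6 + 2.8 = 596.4 Hz.
B–C: Beat frequency = 12/2 = 6 Hz.
C is above B, so f_C = 596.4 + 6 = 602.4 Hz.

602.4 Hz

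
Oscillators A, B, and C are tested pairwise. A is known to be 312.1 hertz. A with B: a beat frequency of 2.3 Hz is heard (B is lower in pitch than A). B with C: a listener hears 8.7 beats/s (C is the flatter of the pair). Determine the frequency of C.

B is below A, so f_B = 312.1 − 2.3 = 309.8 Hz.
C is below B, so f_C = 309.8 − 8.7 = 301.1 Hz.

301.1 Hz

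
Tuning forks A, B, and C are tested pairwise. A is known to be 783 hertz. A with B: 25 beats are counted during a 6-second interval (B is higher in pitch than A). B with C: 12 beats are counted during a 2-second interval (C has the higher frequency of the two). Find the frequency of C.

A–B: Beat frequency = 25/6 = 4.1667 Hz.
B is above A, so f_B = 783 + 4.1667 = 787.1667 Hz.
B–C: Beat frequency = 12/2 = 6 Hz.
C is above B, so f_C = 787.1667 + 6 = 793.1667 Hz.

793.1667 Hz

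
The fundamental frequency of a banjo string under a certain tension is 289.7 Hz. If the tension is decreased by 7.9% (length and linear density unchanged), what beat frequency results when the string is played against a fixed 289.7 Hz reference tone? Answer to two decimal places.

11.68 Hz

For a string, f ∝ √T, so the new frequency is 289.7·√0.921 = 278.0215 Hz.
f_beat = |278.0215 − 289.7| = 11.68 Hz.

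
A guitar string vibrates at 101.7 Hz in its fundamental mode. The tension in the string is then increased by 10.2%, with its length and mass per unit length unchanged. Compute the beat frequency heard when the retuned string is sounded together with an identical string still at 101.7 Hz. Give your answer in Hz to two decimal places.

5.06 Hz

For a string, f ∝ √T, so the new frequency is 101.7·√1.102 = 106.7608 Hz.
f_beat = |106.7608 − 101.7| = 5.06 Hz.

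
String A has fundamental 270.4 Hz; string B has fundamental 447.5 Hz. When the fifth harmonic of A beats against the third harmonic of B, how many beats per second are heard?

9.5 Hz

Fifth harmonic of the first: 5·270.4 = 1352.0 Hz.
Third harmonic of the second: 3·447.5 = 1342.5 Hz.
f_beat = |1352.0 − 1342.5| = 9.5 Hz.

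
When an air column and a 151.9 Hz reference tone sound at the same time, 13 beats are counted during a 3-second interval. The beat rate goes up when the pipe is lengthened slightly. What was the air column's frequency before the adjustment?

147.5667 Hz

Beat frequency = 13/3 = 4.3333 Hz.
|f − 151.9| = 4.3333, so the air column was at either 147.5667 Hz or 156.2333 Hz.
A longer pipe has a lower fundamental; the adjustment lowers the air column's frequency.
The beat rate rose, so the adjustment moved the air column further from 151.9 Hz — it was already below the reference.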